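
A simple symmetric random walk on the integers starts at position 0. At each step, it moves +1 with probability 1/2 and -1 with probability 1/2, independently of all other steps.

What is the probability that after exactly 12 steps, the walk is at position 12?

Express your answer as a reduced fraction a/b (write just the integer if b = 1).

To reach position 12 after 12 steps: need 12 steps of +1 and 0 of -1.
Favorable paths: C(12,12) = 1
Total paths: 2^12 = 4096
P = 1/4096 = 1/4096

Answer: 1/4096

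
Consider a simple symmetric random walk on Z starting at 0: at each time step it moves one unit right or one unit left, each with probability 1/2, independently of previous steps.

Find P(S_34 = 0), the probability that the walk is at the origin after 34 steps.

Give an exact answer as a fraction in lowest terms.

To return to 0 after 34 steps: need exactly 17 steps of +1 and 17 of -1.
Favorable paths: C(34,17) = 2333606220
Total paths: 2^34 = 17179869184
P = 2333606220/17179869184 = 583401555/4294967296

Answer: 583401555/4294967296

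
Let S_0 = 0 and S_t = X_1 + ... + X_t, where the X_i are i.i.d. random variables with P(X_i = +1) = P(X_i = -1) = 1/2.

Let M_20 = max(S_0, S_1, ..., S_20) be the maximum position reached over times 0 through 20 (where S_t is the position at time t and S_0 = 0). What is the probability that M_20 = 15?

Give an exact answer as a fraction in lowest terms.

Answer: 95/524288

Derivation:
Let M_20 = max(S_0,...,S_20). Use the reflection principle: for j ≥ 1, #{paths with M_20 ≥ j} = #{S_20 ≥ j} + #{S_20 ≥ j+1}.
By reflection, #{M_20 ≥ 15} = #{S_20 ≥ 15} + #{S_20 ≥ 16} = 211 + 211 = 422.
#{M_20 ≥ 16} = #{S_20 ≥ 16} + #{S_20 ≥ 17} = 211 + 21 = 232.
#{M_20 = 15} = 422 - 232 = 190.
P(M_20 = 15) = 190/1048576 = 95/524288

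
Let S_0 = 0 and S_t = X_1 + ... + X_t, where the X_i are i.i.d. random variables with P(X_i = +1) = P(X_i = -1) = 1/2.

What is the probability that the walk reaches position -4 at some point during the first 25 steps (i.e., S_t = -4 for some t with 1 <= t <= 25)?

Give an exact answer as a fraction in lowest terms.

Count via complement. Let g(t,s) = #length-t paths at position s with S_1..S_t all ≠ -4.
g(t,s) = g(t-1,s-1) + g(t-1,s+1) for s ≠ -4; g(t,-4) = 0.
t=0: g(0,0)=1
t=1: g(1,-1)=1 g(1,1)=1
t=2: g(2,-2)=1 g(2,0)=2 g(2,2)=1
t=3: g(3,-3)=1 g(3,-1)=3 g(3,1)=3 g(3,3)=1
t=4: g(4,-2)=4 g(4,0)=6 g(4,2)=4 g(4,4)=1
t=5: g(5,-3)=4 g(5,-1)=10 g(5,1)=10 g(5,3)=5 g(5,5)=1
t=6: g(6,-2)=14 g(6,0)=20 g(6,2)=15 g(6,4)=6 g(6,6)=1
t=7: g(7,-3)=14 g(7,-1)=34 g(7,1)=35 g(7,3)=21 g(7,5)=7 g(7,7)=1
t=8: g(8,-2)=48 g(8,0)=69 g(8,2)=56 g(8,4)=28 g(8,6)=8 g(8,8)=1
t=9: g(9,-3)=48 g(9,-1)=117 g(9,1)=125 g(9,3)=84 g(9,5)=36 g(9,7)=9 g(9,9)=1
t=10: g(10,-2)=165 g(10,0)=242 g(10,2)=209 g(10,4)=120 g(10,6)=45 g(10,8)=10 g(10,10)=1
t=11: g(11,-3)=165 g(11,-1)=407 g(11,1)=451 g(11,3)=329 g(11,5)=165 g(11,7)=55 g(11,9)=11 g(11,11)=1
t=12: g(12,-2)=572 g(12,0)=858 g(12,2)=780 g(12,4)=494 g(12,6)=220 g(12,8)=66 g(12,10)=12 g(12,12)=1
t=13: g(13,-3)=572 g(13,-1)=1430 g(13,1)=1638 g(13,3)=1274 g(13,5)=714 g(13,7)=286 g(13,9)=78 g(13,11)=13 g(13,13)=1
t=14: g(14,-2)=2002 g(14,0)=3068 g(14,2)=2912 g(14,4)=1988 g(14,6)=1000 g(14,8)=364 g(14,10)=91 g(14,12)=14 g(14,14)=1
t=15: g(15,-3)=2002 g(15,-1)=5070 g(15,1)=5980 g(15,3)=4900 g(15,5)=2988 g(15,7)=1364 g(15,9)=455 g(15,11)=105 g(15,13)=15 g(15,15)=1
t=16: g(16,-2)=7072 g(16,0)=11050 g(16,2)=10880 g(16,4)=7888 g(16,6)=4352 g(16,8)=1819 g(16,10)=560 g(16,12)=120 g(16,14)=16 g(16,16)=1
t=17: g(17,-3)=7072 g(17,-1)=18122 g(17,1)=21930 g(17,3)=18768 g(17,5)=12240 g(17,7)=6171 g(17,9)=2379 g(17,11)=680 g(17,13)=136 g(17,15)=17 g(17,17)=1
t=18: g(18,-2)=25194 g(18,0)=40052 g(18,2)=40698 g(18,4)=31008 g(18,6)=18411 g(18,8)=8550 g(18,10)=3059 g(18,12)=816 g(18,14)=153 g(18,16)=18 g(18,18)=1
t=19: g(19,-3)=25194 g(19,-1)=65246 g(19,1)=80750 g(19,3)=71706 g(19,5)=49419 g(19,7)=26961 g(19,9)=11609 g(19,11)=3875 g(19,13)=969 g(19,15)=171 g(19,17)=19 g(19,19)=1
t=20: g(20,-2)=90440 g(20,0)=145996 g(20,2)=152456 g(20,4)=121125 g(20,6)=76380 g(20,8)=38570 g(20,10)=15484 g(20,12)=4844 g(20,14)=1140 g(20,16)=190 g(20,18)=20 g(20,20)=1
t=21: g(21,-3)=90440 g(21,-1)=236436 g(21,1)=298452 g(21,3)=273581 g(21,5)=197505 g(21,7)=114950 g(21,9)=54054 g(21,11)=20328 g(21,13)=5984 g(21,15)=1330 g(21,17)=210 g(21,19)=21 g(21,21)=1
t=22: g(22,-2)=326876 g(22,0)=534888 g(22,2)=572033 g(22,4)=471086 g(22,6)=312455 g(22,8)=169004 g(22,10)=74382 g(22,12)=26312 g(22,14)=7314 g(22,16)=1540 g(22,18)=231 g(22,20)=22 g(22,22)=1
t=23: g(23,-3)=326876 g(23,-1)=861764 g(23,1)=1106921 g(23,3)=1043119 g(23,5)=783541 g(23,7)=481459 g(23,9)=243386 g(23,11)=100694 g(23,13)=33626 g(23,15)=8854 g(23,17)=1771 g(23,19)=253 g(23,21)=23 g(23,23)=1
t=24: g(24,-2)=1188640 g(24,0)=1968685 g(24,2)=2150040 g(24,4)=1826660 g(24,6)=1265000 g(24,8)=724845 g(24,10)=344080 g(24,12)=134320 g(24,14)=42480 g(24,16)=10625 g(24,18)=2024 g(24,20)=276 g(24,22)=24 g(24,24)=1
t=25: g(25,-3)=1188640 g(25,-1)=3157325 g(25,1)=4118725 g(25,3)=3976700 g(25,5)=3091660 g(25,7)=1989845 g(25,9)=1068925 g(25,11)=478400 g(25,13)=176800 g(25,15)=53105 g(25,17)=12649 g(25,19)=2300 g(25,21)=300 g(25,23)=25 g(25,25)=1
Paths never hitting -4: Σ_s g(25,s) = 19315400
Paths hitting -4: 2^25 - 19315400 = 14239032
P = 14239032/33554432 = 1779879/4194304

Answer: 1779879/4194304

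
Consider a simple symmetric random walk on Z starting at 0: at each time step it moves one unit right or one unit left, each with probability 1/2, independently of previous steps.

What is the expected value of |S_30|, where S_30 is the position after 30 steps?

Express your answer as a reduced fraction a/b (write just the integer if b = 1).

Answer: 145422675/33554432

Derivation:
S_30 takes values m ≡ 0 (mod 2) with |m| ≤ 30; P(S_30=m) = C(30,(30+m)/2)/2^30.
Total paths: 2^30 = 1073741824
Distribution: P(S=-30)=1/1073741824, P(S=-28)=30/1073741824, P(S=-26)=435/1073741824, P(S=-24)=4060/1073741824, P(S=-22)=27405/1073741824, P(S=-20)=142506/1073741824, P(S=-18)=593775/1073741824, P(S=-16)=2035800/1073741824, P(S=-14)=5852925/1073741824, P(S=-12)=14307150/1073741824, P(S=-10)=30045015/1073741824, P(S=-8)=54627300/1073741824, P(S=-6)=86493225/1073741824, P(S=-4)=119759850/1073741824, P(S=-2)=145422675/1073741824, P(S=0)=155117520/1073741824, P(S=2)=145422675/1073741824, P(S=4)=119759850/1073741824, P(S=6)=86493225/1073741824, P(S=8)=54627300/1073741824, P(S=10)=30045015/1073741824, P(S=12)=14307150/1073741824, P(S=14)=5852925/1073741824, P(S=16)=2035800/1073741824, P(S=18)=593775/1073741824, P(S=20)=142506/1073741824, P(S=22)=27405/1073741824, P(S=24)=4060/1073741824, P(S=26)=435/1073741824, P(S=28)=30/1073741824, P(S=30)=1/1073741824
E[|S_30|] = Σ_m |m|·P(S_30=m) = 4653525600/1073741824 = 145422675/33554432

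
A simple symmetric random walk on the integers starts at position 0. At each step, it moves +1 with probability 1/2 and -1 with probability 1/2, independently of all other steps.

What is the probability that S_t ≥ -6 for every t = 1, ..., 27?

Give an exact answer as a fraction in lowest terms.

Answer: 109396395/134217728

Derivation:
Let f(t,s) = #length-t paths at position s with S_1..S_t all ≥ -6.
f(t,s) = f(t-1,s-1) + f(t-1,s+1) for s ≥ -6; f(t,s) = 0 for s < -6.
t=0: f(0,0)=1
t=1: f(1,-1)=1 f(1,1)=1
t=2: f(2,-2)=1 f(2,0)=2 f(2,2)=1
t=3: f(3,-3)=1 f(3,-1)=3 f(3,1)=3 f(3,3)=1
t=4: f(4,-4)=1 f(4,-2)=4 f(4,0)=6 f(4,2)=4 f(4,4)=1
t=5: f(5,-5)=1 f(5,-3)=5 f(5,-1)=10 f(5,1)=10 f(5,3)=5 f(5,5)=1
t=6: f(6,-6)=1 f(6,-4)=6 f(6,-2)=15 f(6,0)=20 f(6,2)=15 f(6,4)=6 f(6,6)=1
t=7: f(7,-5)=7 f(7,-3)=21 f(7,-1)=35 f(7,1)=35 f(7,3)=21 f(7,5)=7 f(7,7)=1
t=8: f(8,-6)=7 f(8,-4)=28 f(8,-2)=56 f(8,0)=70 f(8,2)=56 f(8,4)=28 f(8,6)=8 f(8,8)=1
t=9: f(9,-5)=35 f(9,-3)=84 f(9,-1)=126 f(9,1)=126 f(9,3)=84 f(9,5)=36 f(9,7)=9 f(9,9)=1
t=10: f(10,-6)=35 f(10,-4)=119 f(10,-2)=210 f(10,0)=252 f(10,2)=210 f(10,4)=120 f(10,6)=45 f(10,8)=10 f(10,10)=1
t=11: f(11,-5)=154 f(11,-3)=329 f(11,-1)=462 f(11,1)=462 f(11,3)=330 f(11,5)=165 f(11,7)=55 f(11,9)=11 f(11,11)=1
t=12: f(12,-6)=154 f(12,-4)=483 f(12,-2)=791 f(12,0)=924 f(12,2)=792 f(12,4)=495 f(12,6)=220 f(12,8)=66 f(12,10)=12 f(12,12)=1
t=13: f(13,-5)=637 f(13,-3)=1274 f(13,-1)=1715 f(13,1)=1716 f(13,3)=1287 f(13,5)=715 f(13,7)=286 f(13,9)=78 f(13,11)=13 f(13,13)=1
t=14: f(14,-6)=637 f(14,-4)=1911 f(14,-2)=2989 f(14,0)=3431 f(14,2)=3003 f(14,4)=2002 f(14,6)=1001 f(14,8)=364 f(14,10)=91 f(14,12)=14 f(14,14)=1
t=15: f(15,-5)=2548 f(15,-3)=4900 f(15,-1)=6420 f(15,1)=6434 f(15,3)=5005 f(15,5)=3003 f(15,7)=1365 f(15,9)=455 f(15,11)=105 f(15,13)=15 f(15,15)=1
t=16: f(16,-6)=2548 f(16,-4)=7448 f(16,-2)=11320 f(16,0)=12854 f(16,2)=11439 f(16,4)=8008 f(16,6)=4368 f(16,8)=1820 f(16,10)=560 f(16,12)=120 f(16,14)=16 f(16,16)=1
t=17: f(17,-5)=9996 f(17,-3)=18768 f(17,-1)=24174 f(17,1)=24293 f(17,3)=19447 f(17,5)=12376 f(17,7)=6188 f(17,9)=2380 f(17,11)=680 f(17,13)=136 f(17,15)=17 f(17,17)=1
t=18: f(18,-6)=9996 f(18,-4)=28764 f(18,-2)=42942 f(18,0)=48467 f(18,2)=43740 f(18,4)=31823 f(18,6)=18564 f(18,8)=8568 f(18,10)=3060 f(18,12)=816 f(18,14)=153 f(18,16)=18 f(18,18)=1
t=19: f(19,-5)=38760 f(19,-3)=71706 f(19,-1)=91409 f(19,1)=92207 f(19,3)=75563 f(19,5)=50387 f(19,7)=27132 f(19,9)=11628 f(19,11)=3876 f(19,13)=969 f(19,15)=171 f(19,17)=19 f(19,19)=1
t=20: f(20,-6)=38760 f(20,-4)=110466 f(20,-2)=163115 f(20,0)=183616 f(20,2)=167770 f(20,4)=125950 f(20,6)=77519 f(20,8)=38760 f(20,10)=15504 f(20,12)=4845 f(20,14)=1140 f(20,16)=190 f(20,18)=20 f(20,20)=1
t=21: f(21,-5)=149226 f(21,-3)=273581 f(21,-1)=346731 f(21,1)=351386 f(21,3)=293720 f(21,5)=203469 f(21,7)=116279 f(21,9)=54264 f(21,11)=20349 f(21,13)=5985 f(21,15)=1330 f(21,17)=210 f(21,19)=21 f(21,21)=1
t=22: f(22,-6)=149226 f(22,-4)=422807 f(22,-2)=620312 f(22,0)=698117 f(22,2)=645106 f(22,4)=497189 f(22,6)=319748 f(22,8)=170543 f(22,10)=74613 f(22,12)=26334 f(22,14)=7315 f(22,16)=1540 f(22,18)=231 f(22,20)=22 f(22,22)=1
t=23: f(23,-5)=572033 f(23,-3)=1043119 f(23,-1)=1318429 f(23,1)=1343223 f(23,3)=1142295 f(23,5)=816937 f(23,7)=490291 f(23,9)=245156 f(23,11)=100947 f(23,13)=33649 f(23,15)=8855 f(23,17)=1771 f(23,19)=253 f(23,21)=23 f(23,23)=1
t=24: f(24,-6)=572033 f(24,-4)=1615152 f(24,-2)=2361548 f(24,0)=2661652 f(24,2)=2485518 f(24,4)=1959232 f(24,6)=1307228 f(24,8)=735447 f(24,10)=346103 f(24,12)=134596 f(24,14)=42504 f(24,16)=10626 f(24,18)=2024 f(24,20)=276 f(24,22)=24 f(24,24)=1
t=25: f(25,-5)=2187185 f(25,-3)=3976700 f(25,-1)=5023200 f(25,1)=5147170 f(25,3)=4444750 f(25,5)=3266460 f(25,7)=2042675 f(25,9)=1081550 f(25,11)=480699 f(25,13)=177100 f(25,15)=53130 f(25,17)=12650 f(25,19)=2300 f(25,21)=300 f(25,23)=25 f(25,25)=1
t=26: f(26,-6)=2187185 f(26,-4)=6163885 f(26,-2)=8999900 f(26,0)=10170370 f(26,2)=9591920 f(26,4)=7711210 f(26,6)=5309135 f(26,8)=3124225 f(26,10)=1562249 f(26,12)=657799 f(26,14)=230230 f(26,16)=65780 f(26,18)=14950 f(26,20)=2600 f(26,22)=325 f(26,24)=26 f(26,26)=1
t=27: f(27,-5)=8351070 f(27,-3)=15163785 f(27,-1)=19170270 f(27,1)=19762290 f(27,3)=17303130 f(27,5)=13020345 f(27,7)=8433360 f(27,9)=4686474 f(27,11)=2220048 f(27,13)=888029 f(27,15)=296010 f(27,17)=80730 f(27,19)=17550 f(27,21)=2925 f(27,23)=351 f(27,25)=27 f(27,27)=1
Σ_s f(27,s) = 109396395
P = 109396395/134217728 = 109396395/134217728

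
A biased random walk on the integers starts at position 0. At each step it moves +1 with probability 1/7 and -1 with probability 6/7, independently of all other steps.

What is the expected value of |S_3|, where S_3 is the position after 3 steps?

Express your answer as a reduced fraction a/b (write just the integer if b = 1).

Answer: 111/49

Derivation:
S_3 takes values m ≡ 1 (mod 2) with |m| ≤ 3; P(S_3=m) = C(3,(3+m)/2) · (1/7)^((3+m)/2) · (6/7)^((3-m)/2).
Distribution: P(S=-3)=216/343, P(S=-1)=108/343, P(S=1)=18/343, P(S=3)=1/343
E[|S_3|] = Σ_m |m|·P(S_3=m) = 111/49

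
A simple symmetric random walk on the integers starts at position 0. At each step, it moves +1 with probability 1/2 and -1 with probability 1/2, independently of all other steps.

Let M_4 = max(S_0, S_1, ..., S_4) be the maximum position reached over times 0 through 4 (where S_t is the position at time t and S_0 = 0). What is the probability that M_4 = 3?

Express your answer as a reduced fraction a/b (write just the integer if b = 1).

Answer: 1/16

Derivation:
Let M_4 = max(S_0,...,S_4). Use the reflection principle: for j ≥ 1, #{paths with M_4 ≥ j} = #{S_4 ≥ j} + #{S_4 ≥ j+1}.
By reflection, #{M_4 ≥ 3} = #{S_4 ≥ 3} + #{S_4 ≥ 4} = 1 + 1 = 2.
#{M_4 ≥ 4} = #{S_4 ≥ 4} + #{S_4 ≥ 5} = 1 + 0 = 1.
#{M_4 = 3} = 2 - 1 = 1.
P(M_4 = 3) = 1/16 = 1/16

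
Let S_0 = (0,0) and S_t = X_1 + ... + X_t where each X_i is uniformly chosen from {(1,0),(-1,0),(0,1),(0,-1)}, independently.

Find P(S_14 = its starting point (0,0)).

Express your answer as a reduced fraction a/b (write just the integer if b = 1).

Let h be the number of horizontal steps (so 14-h are vertical). To end at (0,0) need (h+0)/2 right-steps and ((14-h)+0)/2 up-steps.
Sum over h with 0 ≤ h ≤ 14, h ≡ 0 (mod 2), 14-h ≡ 0 (mod 2):
h=0: C(14,0)·C(0,0)·C(14,7) = 1·1·3432 = 3432
h=2: C(14,2)·C(2,1)·C(12,6) = 91·2·924 = 168168
h=4: C(14,4)·C(4,2)·C(10,5) = 1001·6·252 = 1513512
h=6: C(14,6)·C(6,3)·C(8,4) = 3003·20·70 = 4204200
h=8: C(14,8)·C(8,4)·C(6,3) = 3003·70·20 = 4204200
h=10: C(14,10)·C(10,5)·C(4,2) = 1001·252·6 = 1513512
h=12: C(14,12)·C(12,6)·C(2,1) = 91·924·2 = 168168
h=14: C(14,14)·C(14,7)·C(0,0) = 1·3432·1 = 3432
Total favorable: 11778624
Total paths: 4^14 = 268435456
P = 11778624/268435456 = 184041/4194304

Answer: 184041/4194304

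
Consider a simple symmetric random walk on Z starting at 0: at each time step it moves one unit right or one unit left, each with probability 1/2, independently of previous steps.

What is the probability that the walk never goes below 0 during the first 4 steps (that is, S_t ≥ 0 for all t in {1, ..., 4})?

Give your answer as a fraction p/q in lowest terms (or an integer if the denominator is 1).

Answer: 3/8

Derivation:
Let f(t,s) = #length-t paths at position s with S_1..S_t all ≥ 0.
f(t,s) = f(t-1,s-1) + f(t-1,s+1) for s ≥ 0; f(t,s) = 0 for s < 0.
t=0: f(0,0)=1
t=1: f(1,1)=1
t=2: f(2,0)=1 f(2,2)=1
t=3: f(3,1)=2 f(3,3)=1
t=4: f(4,0)=2 f(4,2)=3 f(4,4)=1
Σ_s f(4,s) = 6
P = 6/16 = 3/8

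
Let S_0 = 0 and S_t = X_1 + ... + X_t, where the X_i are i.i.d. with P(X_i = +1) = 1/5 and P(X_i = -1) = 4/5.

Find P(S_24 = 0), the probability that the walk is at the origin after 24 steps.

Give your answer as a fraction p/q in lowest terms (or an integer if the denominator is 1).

To be at 0 after 24 steps: need exactly 12 steps of +1 and 12 of -1.
Number of such sequences: C(24,12) = 2704156
Each has probability (1/5)^12 · (4/5)^12 = 16777216/59604644775390625
P = 2704156 · 16777216/59604644775390625 = 45368209309696/59604644775390625

Answer: 45368209309696/59604644775390625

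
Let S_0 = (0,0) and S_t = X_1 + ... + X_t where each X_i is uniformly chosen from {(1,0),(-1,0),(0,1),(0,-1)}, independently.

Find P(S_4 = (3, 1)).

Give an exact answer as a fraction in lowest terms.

Let h be the number of horizontal steps (so 4-h are vertical). To end at (3,1) need (h+3)/2 right-steps and ((4-h)+1)/2 up-steps.
Sum over h with 3 ≤ h ≤ 3, h ≡ 1 (mod 2), 4-h ≡ 1 (mod 2):
h=3: C(4,3)·C(3,3)·C(1,1) = 4·1·1 = 4
Total favorable: 4
Total paths: 4^4 = 256
P = 4/256 = 1/64

Answer: 1/64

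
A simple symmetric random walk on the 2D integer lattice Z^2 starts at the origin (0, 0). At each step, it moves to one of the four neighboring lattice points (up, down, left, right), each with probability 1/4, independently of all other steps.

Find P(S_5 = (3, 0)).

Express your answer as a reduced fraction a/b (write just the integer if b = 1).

Answer: 25/1024

Derivation:
Let h be the number of horizontal steps (so 5-h are vertical). To end at (3,0) need (h+3)/2 right-steps and ((5-h)+0)/2 up-steps.
Sum over h with 3 ≤ h ≤ 5, h ≡ 1 (mod 2), 5-h ≡ 0 (mod 2):
h=3: C(5,3)·C(3,3)·C(2,1) = 10·1·2 = 20
h=5: C(5,5)·C(5,4)·C(0,0) = 1·5·1 = 5
Total favorable: 25
Total paths: 4^5 = 1024
P = 25/1024 = 25/1024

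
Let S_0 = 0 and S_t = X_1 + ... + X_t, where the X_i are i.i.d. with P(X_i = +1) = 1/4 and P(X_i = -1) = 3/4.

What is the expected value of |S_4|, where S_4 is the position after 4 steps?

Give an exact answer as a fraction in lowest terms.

Answer: 71/32

Derivation:
S_4 takes values m ≡ 0 (mod 2) with |m| ≤ 4; P(S_4=m) = C(4,(4+m)/2) · (1/4)^((4+m)/2) · (3/4)^((4-m)/2).
Distribution: P(S=-4)=81/256, P(S=-2)=27/64, P(S=0)=27/128, P(S=2)=3/64, P(S=4)=1/256
E[|S_4|] = Σ_m |m|·P(S_4=m) = 71/32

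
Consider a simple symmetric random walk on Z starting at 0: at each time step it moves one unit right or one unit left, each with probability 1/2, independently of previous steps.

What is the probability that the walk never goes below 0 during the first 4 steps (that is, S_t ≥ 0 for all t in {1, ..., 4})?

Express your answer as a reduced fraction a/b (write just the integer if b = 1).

Answer: 3/8

Derivation:
Let f(t,s) = #length-t paths at position s with S_1..S_t all ≥ 0.
f(t,s) = f(t-1,s-1) + f(t-1,s+1) for s ≥ 0; f(t,s) = 0 for s < 0.
t=0: f(0,0)=1
t=1: f(1,1)=1
t=2: f(2,0)=1 f(2,2)=1
t=3: f(3,1)=2 f(3,3)=1
t=4: f(4,0)=2 f(4,2)=3 f(4,4)=1
Σ_s f(4,s) = 6
P = 6/16 = 3/8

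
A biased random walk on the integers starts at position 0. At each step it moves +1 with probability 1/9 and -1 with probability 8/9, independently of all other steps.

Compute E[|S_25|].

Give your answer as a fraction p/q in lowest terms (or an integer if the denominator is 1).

Answer: 1551014280244009048206025/79766443076872509863361

Derivation:
S_25 takes values m ≡ 1 (mod 2) with |m| ≤ 25; P(S_25=m) = C(25,(25+m)/2) · (1/9)^((25+m)/2) · (8/9)^((25-m)/2).
Distribution: P(S=-25)=37778931862957161709568/717897987691852588770249, P(S=-23)=118059162071741130342400/717897987691852588770249, P(S=-21)=59029581035870565171200/239299329230617529590083, P(S=-19)=169710045478127874867200/717897987691852588770249, P(S=-17)=116675656266212913971200/717897987691852588770249, P(S=-15)=20418239846587259944960/239299329230617529590083, P(S=-13)=25522799808234074931200/717897987691852588770249, P(S=-11)=8659521363507989708800/717897987691852588770249, P(S=-9)=270610042609624678400/79766443076872509863361, P(S=-7)=575046340545452441600/717897987691852588770249, P(S=-5)=115009268109090488320/717897987691852588770249, P(S=-3)=6534617506198323200/239299329230617529590083, P(S=-1)=2858895158961766400/717897987691852588770249, P(S=1)=357361894870220800/717897987691852588770249, P(S=3)=12762924816793600/239299329230617529590083, P(S=5)=3509804324618240/717897987691852588770249, P(S=7)=274203462860800/717897987691852588770249, P(S=9)=2016201932800/79766443076872509863361, P(S=11)=1008100966400/717897987691852588770249, P(S=13)=46425702400/717897987691852588770249, P(S=15)=580321280/239299329230617529590083, P(S=17)=51814400/717897987691852588770249, P(S=19)=1177600/717897987691852588770249, P(S=21)=6400/239299329230617529590083, P(S=23)=200/717897987691852588770249, P(S=25)=1/717897987691852588770249
E[|S_25|] = Σ_m |m|·P(S_25=m) = 1551014280244009048206025/79766443076872509863361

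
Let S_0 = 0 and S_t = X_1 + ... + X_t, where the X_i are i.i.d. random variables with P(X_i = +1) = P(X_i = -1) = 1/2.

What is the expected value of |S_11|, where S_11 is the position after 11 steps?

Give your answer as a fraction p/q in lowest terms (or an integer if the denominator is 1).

Answer: 693/256

Derivation:
S_11 takes values m ≡ 1 (mod 2) with |m| ≤ 11; P(S_11=m) = C(11,(11+m)/2)/2^11.
Total paths: 2^11 = 2048
Distribution: P(S=-11)=1/2048, P(S=-9)=11/2048, P(S=-7)=55/2048, P(S=-5)=165/2048, P(S=-3)=330/2048, P(S=-1)=462/2048, P(S=1)=462/2048, P(S=3)=330/2048, P(S=5)=165/2048, P(S=7)=55/2048, P(S=9)=11/2048, P(S=11)=1/2048
E[|S_11|] = Σ_m |m|·P(S_11=m) = 5544/2048 = 693/256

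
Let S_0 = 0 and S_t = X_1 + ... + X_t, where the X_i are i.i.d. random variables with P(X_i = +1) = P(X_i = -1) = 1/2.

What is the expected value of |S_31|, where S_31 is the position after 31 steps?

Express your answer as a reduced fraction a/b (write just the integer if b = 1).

Answer: 300540195/67108864

Derivation:
S_31 takes values m ≡ 1 (mod 2) with |m| ≤ 31; P(S_31=m) = C(31,(31+m)/2)/2^31.
Total paths: 2^31 = 2147483648
Distribution: P(S=-31)=1/2147483648, P(S=-29)=31/2147483648, P(S=-27)=465/2147483648, P(S=-25)=4495/2147483648, P(S=-23)=31465/2147483648, P(S=-21)=169911/2147483648, P(S=-19)=736281/2147483648, P(S=-17)=2629575/2147483648, P(S=-15)=7888725/2147483648, P(S=-13)=20160075/2147483648, P(S=-11)=44352165/2147483648, P(S=-9)=84672315/2147483648, P(S=-7)=141120525/2147483648, P(S=-5)=206253075/2147483648, P(S=-3)=265182525/2147483648, P(S=-1)=300540195/2147483648, P(S=1)=300540195/2147483648, P(S=3)=265182525/2147483648, P(S=5)=206253075/2147483648, P(S=7)=141120525/2147483648, P(S=9)=84672315/2147483648, P(S=11)=44352165/2147483648, P(S=13)=20160075/2147483648, P(S=15)=7888725/2147483648, P(S=17)=2629575/2147483648, P(S=19)=736281/2147483648, P(S=21)=169911/2147483648, P(S=23)=31465/2147483648, P(S=25)=4495/2147483648, P(S=27)=465/2147483648, P(S=29)=31/2147483648, P(S=31)=1/2147483648
E[|S_31|] = Σ_m |m|·P(S_31=m) = 9617286240/2147483648 = 300540195/67108864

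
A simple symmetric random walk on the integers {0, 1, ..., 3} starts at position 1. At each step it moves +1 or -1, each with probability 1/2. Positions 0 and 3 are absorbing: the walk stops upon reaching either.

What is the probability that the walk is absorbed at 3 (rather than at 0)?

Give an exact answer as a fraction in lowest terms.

Answer: 1/3

Derivation:
Symmetric walk (p = 1/2): the harmonic-function argument gives P(hit 3 before 0 | start at 1) = a/N.
P = 1/3 = 1/3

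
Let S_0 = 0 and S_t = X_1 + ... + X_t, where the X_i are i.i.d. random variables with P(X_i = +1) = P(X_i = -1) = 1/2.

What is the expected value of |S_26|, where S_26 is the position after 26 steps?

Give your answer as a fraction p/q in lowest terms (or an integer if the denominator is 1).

Answer: 16900975/4194304

Derivation:
S_26 takes values m ≡ 0 (mod 2) with |m| ≤ 26; P(S_26=m) = C(26,(26+m)/2)/2^26.
Total paths: 2^26 = 67108864
Distribution: P(S=-26)=1/67108864, P(S=-24)=26/67108864, P(S=-22)=325/67108864, P(S=-20)=2600/67108864, P(S=-18)=14950/67108864, P(S=-16)=65780/67108864, P(S=-14)=230230/67108864, P(S=-12)=657800/67108864, P(S=-10)=1562275/67108864, P(S=-8)=3124550/67108864, P(S=-6)=5311735/67108864, P(S=-4)=7726160/67108864, P(S=-2)=9657700/67108864, P(S=0)=10400600/67108864, P(S=2)=9657700/67108864, P(S=4)=7726160/67108864, P(S=6)=5311735/67108864, P(S=8)=3124550/67108864, P(S=10)=1562275/67108864, P(S=12)=657800/67108864, P(S=14)=230230/67108864, P(S=16)=65780/67108864, P(S=18)=14950/67108864, P(S=20)=2600/67108864, P(S=22)=325/67108864, P(S=24)=26/67108864, P(S=26)=1/67108864
E[|S_26|] = Σ_m |m|·P(S_26=m) = 270415600/67108864 = 16900975/4194304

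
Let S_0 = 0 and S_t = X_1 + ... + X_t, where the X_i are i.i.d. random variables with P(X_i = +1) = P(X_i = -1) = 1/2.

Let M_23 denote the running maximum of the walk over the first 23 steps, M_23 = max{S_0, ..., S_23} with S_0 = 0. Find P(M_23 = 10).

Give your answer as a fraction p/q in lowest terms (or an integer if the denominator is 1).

Answer: 100947/8388608

Derivation:
Let M_23 = max(S_0,...,S_23). Use the reflection principle: for j ≥ 1, #{paths with M_23 ≥ j} = #{S_23 ≥ j} + #{S_23 ≥ j+1}.
By reflection, #{M_23 ≥ 10} = #{S_23 ≥ 10} + #{S_23 ≥ 11} = 145499 + 145499 = 290998.
#{M_23 ≥ 11} = #{S_23 ≥ 11} + #{S_23 ≥ 12} = 145499 + 44552 = 190051.
#{M_23 = 10} = 290998 - 190051 = 100947.
P(M_23 = 10) = 100947/8388608 = 100947/8388608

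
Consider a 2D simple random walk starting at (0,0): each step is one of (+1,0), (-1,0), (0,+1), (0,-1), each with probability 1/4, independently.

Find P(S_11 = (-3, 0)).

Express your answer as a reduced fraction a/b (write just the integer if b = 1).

Answer: 27225/1048576

Derivation:
Let h be the number of horizontal steps (so 11-h are vertical). To end at (-3,0) need (h-3)/2 right-steps and ((11-h)+0)/2 up-steps.
Sum over h with 3 ≤ h ≤ 11, h ≡ 1 (mod 2), 11-h ≡ 0 (mod 2):
h=3: C(11,3)·C(3,0)·C(8,4) = 165·1·70 = 11550
h=5: C(11,5)·C(5,1)·C(6,3) = 462·5·20 = 46200
h=7: C(11,7)·C(7,2)·C(4,2) = 330·21·6 = 41580
h=9: C(11,9)·C(9,3)·C(2,1) = 55·84·2 = 9240
h=11: C(11,11)·C(11,4)·C(0,0) = 1·330·1 = 330
Total favorable: 108900
Total paths: 4^11 = 4194304
P = 108900/4194304 = 27225/1048576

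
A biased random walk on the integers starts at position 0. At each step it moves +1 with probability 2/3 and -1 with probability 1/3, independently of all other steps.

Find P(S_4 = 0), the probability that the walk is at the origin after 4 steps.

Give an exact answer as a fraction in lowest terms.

Answer: 8/27

Derivation:
To be at 0 after 4 steps: need exactly 2 steps of +1 and 2 of -1.
Number of such sequences: C(4,2) = 6
Each has probability (2/3)^2 · (1/3)^2 = 4/81
P = 6 · 4/81 = 8/27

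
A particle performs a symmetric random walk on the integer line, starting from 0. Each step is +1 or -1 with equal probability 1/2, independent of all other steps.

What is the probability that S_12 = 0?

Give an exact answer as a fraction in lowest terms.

Answer: 231/1024

Derivation:
To return to 0 after 12 steps: need exactly 6 steps of +1 and 6 of -1.
Favorable paths: C(12,6) = 924
Total paths: 2^12 = 4096
P = 924/4096 = 231/1024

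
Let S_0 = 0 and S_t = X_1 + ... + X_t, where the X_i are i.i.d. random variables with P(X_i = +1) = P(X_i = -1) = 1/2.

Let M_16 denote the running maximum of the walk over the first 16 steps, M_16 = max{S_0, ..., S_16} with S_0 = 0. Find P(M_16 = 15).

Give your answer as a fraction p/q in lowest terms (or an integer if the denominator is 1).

Answer: 1/65536

Derivation:
Let M_16 = max(S_0,...,S_16). Use the reflection principle: for j ≥ 1, #{paths with M_16 ≥ j} = #{S_16 ≥ j} + #{S_16 ≥ j+1}.
By reflection, #{M_16 ≥ 15} = #{S_16 ≥ 15} + #{S_16 ≥ 16} = 1 + 1 = 2.
#{M_16 ≥ 16} = #{S_16 ≥ 16} + #{S_16 ≥ 17} = 1 + 0 = 1.
#{M_16 = 15} = 2 - 1 = 1.
P(M_16 = 15) = 1/65536 = 1/65536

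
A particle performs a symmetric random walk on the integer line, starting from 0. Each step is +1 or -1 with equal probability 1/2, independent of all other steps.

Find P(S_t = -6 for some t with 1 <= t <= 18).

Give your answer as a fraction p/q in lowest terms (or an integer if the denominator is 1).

Count via complement. Let g(t,s) = #length-t paths at position s with S_1..S_t all ≠ -6.
g(t,s) = g(t-1,s-1) + g(t-1,s+1) for s ≠ -6; g(t,-6) = 0.
t=0: g(0,0)=1
t=1: g(1,-1)=1 g(1,1)=1
t=2: g(2,-2)=1 g(2,0)=2 g(2,2)=1
t=3: g(3,-3)=1 g(3,-1)=3 g(3,1)=3 g(3,3)=1
t=4: g(4,-4)=1 g(4,-2)=4 g(4,0)=6 g(4,2)=4 g(4,4)=1
t=5: g(5,-5)=1 g(5,-3)=5 g(5,-1)=10 g(5,1)=10 g(5,3)=5 g(5,5)=1
t=6: g(6,-4)=6 g(6,-2)=15 g(6,0)=20 g(6,2)=15 g(6,4)=6 g(6,6)=1
t=7: g(7,-5)=6 g(7,-3)=21 g(7,-1)=35 g(7,1)=35 g(7,3)=21 g(7,5)=7 g(7,7)=1
t=8: g(8,-4)=27 g(8,-2)=56 g(8,0)=70 g(8,2)=56 g(8,4)=28 g(8,6)=8 g(8,8)=1
t=9: g(9,-5)=27 g(9,-3)=83 g(9,-1)=126 g(9,1)=126 g(9,3)=84 g(9,5)=36 g(9,7)=9 g(9,9)=1
t=10: g(10,-4)=110 g(10,-2)=209 g(10,0)=252 g(10,2)=210 g(10,4)=120 g(10,6)=45 g(10,8)=10 g(10,10)=1
t=11: g(11,-5)=110 g(11,-3)=319 g(11,-1)=461 g(11,1)=462 g(11,3)=330 g(11,5)=165 g(11,7)=55 g(11,9)=11 g(11,11)=1
t=12: g(12,-4)=429 g(12,-2)=780 g(12,0)=923 g(12,2)=792 g(12,4)=495 g(12,6)=220 g(12,8)=66 g(12,10)=12 g(12,12)=1
t=13: g(13,-5)=429 g(13,-3)=1209 g(13,-1)=1703 g(13,1)=1715 g(13,3)=1287 g(13,5)=715 g(13,7)=286 g(13,9)=78 g(13,11)=13 g(13,13)=1
t=14: g(14,-4)=1638 g(14,-2)=2912 g(14,0)=3418 g(14,2)=3002 g(14,4)=2002 g(14,6)=1001 g(14,8)=364 g(14,10)=91 g(14,12)=14 g(14,14)=1
t=15: g(15,-5)=1638 g(15,-3)=4550 g(15,-1)=6330 g(15,1)=6420 g(15,3)=5004 g(15,5)=3003 g(15,7)=1365 g(15,9)=455 g(15,11)=105 g(15,13)=15 g(15,15)=1
t=16: g(16,-4)=6188 g(16,-2)=10880 g(16,0)=12750 g(16,2)=11424 g(16,4)=8007 g(16,6)=4368 g(16,8)=1820 g(16,10)=560 g(16,12)=120 g(16,14)=16 g(16,16)=1
t=17: g(17,-5)=6188 g(17,-3)=17068 g(17,-1)=23630 g(17,1)=24174 g(17,3)=19431 g(17,5)=12375 g(17,7)=6188 g(17,9)=2380 g(17,11)=680 g(17,13)=136 g(17,15)=17 g(17,17)=1
t=18: g(18,-4)=23256 g(18,-2)=40698 g(18,0)=47804 g(18,2)=43605 g(18,4)=31806 g(18,6)=18563 g(18,8)=8568 g(18,10)=3060 g(18,12)=816 g(18,14)=153 g(18,16)=18 g(18,18)=1
Paths never hitting -6: Σ_s g(18,s) = 218348
Paths hitting -6: 2^18 - 218348 = 43796
P = 43796/262144 = 10949/65536

Answer: 10949/65536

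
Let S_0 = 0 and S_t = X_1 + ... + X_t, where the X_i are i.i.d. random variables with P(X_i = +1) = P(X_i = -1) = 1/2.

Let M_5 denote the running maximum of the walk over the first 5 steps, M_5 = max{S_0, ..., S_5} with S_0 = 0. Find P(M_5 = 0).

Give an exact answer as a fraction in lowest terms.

Answer: 5/16

Derivation:
Let M_5 = max(S_0,...,S_5). Use the reflection principle: for j ≥ 1, #{paths with M_5 ≥ j} = #{S_5 ≥ j} + #{S_5 ≥ j+1}.
P(M_5 ≥ 0) = 1 since S_0 = 0, so #{M_5 ≥ 0} = 32.
#{M_5 ≥ 1} = #{S_5 ≥ 1} + #{S_5 ≥ 2} = 16 + 6 = 22.
#{M_5 = 0} = 32 - 22 = 10.
P(M_5 = 0) = 10/32 = 5/16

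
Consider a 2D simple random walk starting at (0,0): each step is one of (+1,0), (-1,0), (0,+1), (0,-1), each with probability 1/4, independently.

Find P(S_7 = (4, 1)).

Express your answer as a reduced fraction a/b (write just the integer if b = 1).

Answer: 147/16384

Derivation:
Let h be the number of horizontal steps (so 7-h are vertical). To end at (4,1) need (h+4)/2 right-steps and ((7-h)+1)/2 up-steps.
Sum over h with 4 ≤ h ≤ 6, h ≡ 0 (mod 2), 7-h ≡ 1 (mod 2):
h=4: C(7,4)·C(4,4)·C(3,2) = 35·1·3 = 105
h=6: C(7,6)·C(6,5)·C(1,1) = 7·6·1 = 42
Total favorable: 147
Total paths: 4^7 = 16384
P = 147/16384 = 147/16384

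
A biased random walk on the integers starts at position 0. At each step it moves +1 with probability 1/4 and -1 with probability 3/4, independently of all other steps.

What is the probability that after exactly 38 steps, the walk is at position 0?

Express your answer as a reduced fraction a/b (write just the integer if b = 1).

To be at 0 after 38 steps: need exactly 19 steps of +1 and 19 of -1.
Number of such sequences: C(38,19) = 35345263800
Each has probability (1/4)^19 · (3/4)^19 = 1162261467/75557863725914323419136
P = 35345263800 · 1162261467/75557863725914323419136 = 5135054769461249325/9444732965739290427392

Answer: 5135054769461249325/9444732965739290427392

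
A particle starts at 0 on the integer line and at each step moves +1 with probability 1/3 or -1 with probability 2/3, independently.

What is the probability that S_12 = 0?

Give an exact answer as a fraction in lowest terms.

Answer: 19712/177147

Derivation:
To be at 0 after 12 steps: need exactly 6 steps of +1 and 6 of -1.
Number of such sequences: C(12,6) = 924
Each has probability (1/3)^6 · (2/3)^6 = 64/531441
P = 924 · 64/531441 = 19712/177147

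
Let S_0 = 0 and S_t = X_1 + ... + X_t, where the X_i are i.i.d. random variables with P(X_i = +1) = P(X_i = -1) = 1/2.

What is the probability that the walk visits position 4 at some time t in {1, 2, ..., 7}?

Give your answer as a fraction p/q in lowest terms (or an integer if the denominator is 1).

Answer: 1/8

Derivation:
Count via complement. Let g(t,s) = #length-t paths at position s with S_1..S_t all ≠ 4.
g(t,s) = g(t-1,s-1) + g(t-1,s+1) for s ≠ 4; g(t,4) = 0.
t=0: g(0,0)=1
t=1: g(1,-1)=1 g(1,1)=1
t=2: g(2,-2)=1 g(2,0)=2 g(2,2)=1
t=3: g(3,-3)=1 g(3,-1)=3 g(3,1)=3 g(3,3)=1
t=4: g(4,-4)=1 g(4,-2)=4 g(4,0)=6 g(4,2)=4
t=5: g(5,-5)=1 g(5,-3)=5 g(5,-1)=10 g(5,1)=10 g(5,3)=4
t=6: g(6,-6)=1 g(6,-4)=6 g(6,-2)=15 g(6,0)=20 g(6,2)=14
t=7: g(7,-7)=1 g(7,-5)=7 g(7,-3)=21 g(7,-1)=35 g(7,1)=34 g(7,3)=14
Paths never hitting 4: Σ_s g(7,s) = 112
Paths hitting 4: 2^7 - 112 = 16
P = 16/128 = 1/8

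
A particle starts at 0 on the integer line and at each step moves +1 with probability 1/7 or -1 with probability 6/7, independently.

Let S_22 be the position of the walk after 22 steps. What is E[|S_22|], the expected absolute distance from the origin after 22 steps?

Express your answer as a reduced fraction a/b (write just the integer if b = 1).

Answer: 61440248836550995774/3909821048582988049

Derivation:
S_22 takes values m ≡ 0 (mod 2) with |m| ≤ 22; P(S_22=m) = C(22,(22+m)/2) · (1/7)^((22+m)/2) · (6/7)^((22-m)/2).
Distribution: P(S=-22)=131621703842267136/3909821048582988049, P(S=-20)=482612914088312832/3909821048582988049, P(S=-18)=120653228522078208/558545864083284007, P(S=-16)=134059142802309120/558545864083284007, P(S=-14)=106130154718494720/558545864083284007, P(S=-12)=63678092831096832/558545864083284007, P(S=-10)=30070210503573504/558545864083284007, P(S=-8)=80187228009529344/3909821048582988049, P(S=-6)=25058508752977920/3909821048582988049, P(S=-4)=928092916776960/558545864083284007, P(S=-2)=201086798635008/558545864083284007, P(S=0)=36561236115456/558545864083284007, P(S=2)=5585744406528/558545864083284007, P(S=4)=716121077760/558545864083284007, P(S=6)=537090808320/3909821048582988049, P(S=8)=47741405184/3909821048582988049, P(S=10)=497306304/558545864083284007, P(S=12)=29253312/558545864083284007, P(S=14)=1354320/558545864083284007, P(S=16)=47520/558545864083284007, P(S=18)=1188/558545864083284007, P(S=20)=132/3909821048582988049, P(S=22)=1/3909821048582988049
E[|S_22|] = Σ_m |m|·P(S_22=m) = 61440248836550995774/3909821048582988049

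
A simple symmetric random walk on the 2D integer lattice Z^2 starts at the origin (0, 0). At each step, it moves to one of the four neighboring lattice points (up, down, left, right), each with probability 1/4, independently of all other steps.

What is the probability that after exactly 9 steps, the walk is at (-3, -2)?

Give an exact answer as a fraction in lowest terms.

Answer: 567/32768

Derivation:
Let h be the number of horizontal steps (so 9-h are vertical). To end at (-3,-2) need (h-3)/2 right-steps and ((9-h)-2)/2 up-steps.
Sum over h with 3 ≤ h ≤ 7, h ≡ 1 (mod 2), 9-h ≡ 0 (mod 2):
h=3: C(9,3)·C(3,0)·C(6,2) = 84·1·15 = 1260
h=5: C(9,5)·C(5,1)·C(4,1) = 126·5·4 = 2520
h=7: C(9,7)·C(7,2)·C(2,0) = 36·21·1 = 756
Total favorable: 4536
Total paths: 4^9 = 262144
P = 4536/262144 = 567/32768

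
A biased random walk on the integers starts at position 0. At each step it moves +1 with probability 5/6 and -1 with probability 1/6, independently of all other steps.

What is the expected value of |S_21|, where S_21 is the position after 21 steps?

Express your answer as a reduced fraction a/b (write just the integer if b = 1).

Answer: 4265674739848403/304679870005248

Derivation:
S_21 takes values m ≡ 1 (mod 2) with |m| ≤ 21; P(S_21=m) = C(21,(21+m)/2) · (5/6)^((21+m)/2) · (1/6)^((21-m)/2).
Distribution: P(S=-21)=1/21936950640377856, P(S=-19)=35/7312316880125952, P(S=-17)=875/3656158440062976, P(S=-15)=83125/10968475320188928, P(S=-13)=415625/2437438960041984, P(S=-11)=7065625/2437438960041984, P(S=-9)=35328125/914039610015744, P(S=-7)=126171875/304679870005248, P(S=-5)=4416015625/1218719480020992, P(S=-3)=287041015625/10968475320188928, P(S=-1)=287041015625/1828079220031488, P(S=1)=1435205078125/1828079220031488, P(S=3)=35880126953125/10968475320188928, P(S=5)=13800048828125/1218719480020992, P(S=7)=9857177734375/304679870005248, P(S=9)=69000244140625/914039610015744, P(S=11)=345001220703125/2437438960041984, P(S=13)=507354736328125/2437438960041984, P(S=15)=2536773681640625/10968475320188928, P(S=17)=667572021484375/3656158440062976, P(S=19)=667572021484375/7312316880125952, P(S=21)=476837158203125/21936950640377856
E[|S_21|] = Σ_m |m|·P(S_21=m) = 4265674739848403/304679870005248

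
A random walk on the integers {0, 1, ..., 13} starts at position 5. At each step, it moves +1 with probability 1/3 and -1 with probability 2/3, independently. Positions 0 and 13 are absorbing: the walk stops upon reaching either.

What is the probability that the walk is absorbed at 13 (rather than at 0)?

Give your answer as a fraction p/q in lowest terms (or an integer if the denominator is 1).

Biased walk: p = 1/3, q = 2/3, r = q/p = 2
Gambler's ruin: P(hit 13 before 0 | start at 5) = (1 - r^a)/(1 - r^N)
r^5 = 32; r^13 = 8192
P = (1 - 32) / (1 - 8192) = -31 / -8191 = 31/8191

Answer: 31/8191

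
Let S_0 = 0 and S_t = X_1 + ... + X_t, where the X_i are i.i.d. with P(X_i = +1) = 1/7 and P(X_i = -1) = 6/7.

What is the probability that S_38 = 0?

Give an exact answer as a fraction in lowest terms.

Answer: 3076854394252913698406400/18562115921017574302453163671207

Derivation:
To be at 0 after 38 steps: need exactly 19 steps of +1 and 19 of -1.
Number of such sequences: C(38,19) = 35345263800
Each has probability (1/7)^19 · (6/7)^19 = 609359740010496/129934811447123020117172145698449
P = 35345263800 · 609359740010496/129934811447123020117172145698449 = 3076854394252913698406400/18562115921017574302453163671207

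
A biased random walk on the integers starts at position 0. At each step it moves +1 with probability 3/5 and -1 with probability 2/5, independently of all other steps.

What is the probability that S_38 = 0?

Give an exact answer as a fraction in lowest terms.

Answer: 861519230390815835553792/14551915228366851806640625

Derivation:
To be at 0 after 38 steps: need exactly 19 steps of +1 and 19 of -1.
Number of such sequences: C(38,19) = 35345263800
Each has probability (3/5)^19 · (2/5)^19 = 609359740010496/363797880709171295166015625
P = 35345263800 · 609359740010496/363797880709171295166015625 = 861519230390815835553792/14551915228366851806640625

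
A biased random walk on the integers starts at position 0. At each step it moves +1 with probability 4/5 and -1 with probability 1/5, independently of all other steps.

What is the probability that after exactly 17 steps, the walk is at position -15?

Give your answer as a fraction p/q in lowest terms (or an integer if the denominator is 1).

To reach position -15 after 17 steps: need 1 step of +1 and 16 steps of -1.
Number of such sequences: C(17,1) = 17
Each has probability (4/5)^1 · (1/5)^16 = 4/762939453125
P = 17 · 4/762939453125 = 68/762939453125

Answer: 68/762939453125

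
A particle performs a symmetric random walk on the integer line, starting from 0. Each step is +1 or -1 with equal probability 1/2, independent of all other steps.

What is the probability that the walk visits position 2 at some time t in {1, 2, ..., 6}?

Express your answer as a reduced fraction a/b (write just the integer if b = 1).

Answer: 29/64

Derivation:
Count via complement. Let g(t,s) = #length-t paths at position s with S_1..S_t all ≠ 2.
g(t,s) = g(t-1,s-1) + g(t-1,s+1) for s ≠ 2; g(t,2) = 0.
t=0: g(0,0)=1
t=1: g(1,-1)=1 g(1,1)=1
t=2: g(2,-2)=1 g(2,0)=2
t=3: g(3,-3)=1 g(3,-1)=3 g(3,1)=2
t=4: g(4,-4)=1 g(4,-2)=4 g(4,0)=5
t=5: g(5,-5)=1 g(5,-3)=5 g(5,-1)=9 g(5,1)=5
t=6: g(6,-6)=1 g(6,-4)=6 g(6,-2)=14 g(6,0)=14
Paths never hitting 2: Σ_s g(6,s) = 35
Paths hitting 2: 2^6 - 35 = 29
P = 29/64 = 29/64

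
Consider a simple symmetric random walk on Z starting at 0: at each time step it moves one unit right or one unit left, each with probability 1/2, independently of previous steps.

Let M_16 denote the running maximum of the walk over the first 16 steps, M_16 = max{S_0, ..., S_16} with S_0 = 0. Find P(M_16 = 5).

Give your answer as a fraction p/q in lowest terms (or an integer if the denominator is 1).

Answer: 273/4096

Derivation:
Let M_16 = max(S_0,...,S_16). Use the reflection principle: for j ≥ 1, #{paths with M_16 ≥ j} = #{S_16 ≥ j} + #{S_16 ≥ j+1}.
By reflection, #{M_16 ≥ 5} = #{S_16 ≥ 5} + #{S_16 ≥ 6} = 6885 + 6885 = 13770.
#{M_16 ≥ 6} = #{S_16 ≥ 6} + #{S_16 ≥ 7} = 6885 + 2517 = 9402.
#{M_16 = 5} = 13770 - 9402 = 4368.
P(M_16 = 5) = 4368/65536 = 273/4096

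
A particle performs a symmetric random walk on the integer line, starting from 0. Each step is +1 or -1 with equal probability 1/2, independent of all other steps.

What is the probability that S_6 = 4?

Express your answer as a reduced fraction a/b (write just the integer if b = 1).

Answer: 3/32

Derivation:
To reach position 4 after 6 steps: need 5 steps of +1 and 1 of -1.
Favorable paths: C(6,5) = 6
Total paths: 2^6 = 64
P = 6/64 = 3/32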